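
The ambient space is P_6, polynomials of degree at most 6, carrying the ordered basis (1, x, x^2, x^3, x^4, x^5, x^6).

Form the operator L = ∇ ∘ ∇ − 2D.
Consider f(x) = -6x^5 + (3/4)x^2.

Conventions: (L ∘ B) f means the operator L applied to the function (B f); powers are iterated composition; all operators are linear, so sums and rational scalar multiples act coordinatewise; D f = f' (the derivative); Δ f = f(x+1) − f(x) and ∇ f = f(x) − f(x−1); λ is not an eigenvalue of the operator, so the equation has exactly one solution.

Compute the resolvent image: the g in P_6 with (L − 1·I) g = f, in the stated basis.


write g with unknown coordinates in the stated basis and equate coefficients in (L − 1·I) g = f
solving from the highest basis element down gives g = 6x^5 - 60x^4 + 600x^3 - (18723/4)x^2 + 24183x - 124695/2
check: L g = -60x^4 + 600x^3 - 4680x^2 + 24183x - 124695/2
so L g − 1·g = -6x^5 + (3/4)x^2 = f ✓

g(x) = 6x^5 - 60x^4 + 600x^3 - (18723/4)x^2 + 24183x - 124695/2


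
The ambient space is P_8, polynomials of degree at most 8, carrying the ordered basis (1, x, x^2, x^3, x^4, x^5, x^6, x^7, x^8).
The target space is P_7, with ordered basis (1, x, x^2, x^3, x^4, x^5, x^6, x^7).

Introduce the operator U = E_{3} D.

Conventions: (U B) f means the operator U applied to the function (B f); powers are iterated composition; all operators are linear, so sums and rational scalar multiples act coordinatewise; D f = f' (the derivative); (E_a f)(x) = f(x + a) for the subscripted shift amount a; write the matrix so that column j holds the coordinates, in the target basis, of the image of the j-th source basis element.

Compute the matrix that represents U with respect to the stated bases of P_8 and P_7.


the matrix is [[0, 1, 6, 27, 108, 405, 1458, 5103, 17496]; [0, 0, 2, 18, 108, 540, 2430, 10206, 40824]; [0, 0, 0, 3, 36, 270, 1620, 8505, 40824]; [0, 0, 0, 0, 4, 60, 540, 3780, 22680]; [0, 0, 0, 0, 0, 5, 90, 945, 7560]; [0, 0, 0, 0, 0, 0, 6, 126, 1512]; [0, 0, 0, 0, 0, 0, 0, 7, 168]; [0, 0, 0, 0, 0, 0, 0, 0, 8]] (rows listed top to bottom)

image of 1: 0
image of x: 1
image of x^2: 2x + 6
image of x^3: 3x^2 + 18x + 27
image of x^4: 4x^3 + 36x^2 + 108x + 108
image of x^5: 5x^4 + 60x^3 + 270x^2 + 540x + 405
image of x^6: 6x^5 + 90x^4 + 540x^3 + 1620x^2 + 2430x + 1458
image of x^7: 7x^6 + 126x^5 + 945x^4 + 3780x^3 + 8505x^2 + 10206x + 5103
image of x^8: 8x^7 + 168x^6 + 1512x^5 + 7560x^4 + 22680x^3 + 40824x^2 + 40824x + 17496
each image's coordinates form column j of the matrix


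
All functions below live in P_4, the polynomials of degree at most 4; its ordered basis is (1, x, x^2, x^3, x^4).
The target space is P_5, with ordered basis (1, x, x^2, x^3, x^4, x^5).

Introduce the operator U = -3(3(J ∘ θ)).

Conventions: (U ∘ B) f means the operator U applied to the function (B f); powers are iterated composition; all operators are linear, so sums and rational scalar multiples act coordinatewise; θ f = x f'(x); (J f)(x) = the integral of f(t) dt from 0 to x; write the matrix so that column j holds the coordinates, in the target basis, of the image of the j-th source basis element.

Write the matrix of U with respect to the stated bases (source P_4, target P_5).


image of 1: 0
image of x: -(9/2)x^2
image of x^2: -6x^3
image of x^3: -(27/4)x^4
image of x^4: -(36/5)x^5
each image's coordinates form column j of the matrix

the matrix is [[0, 0, 0, 0, 0]; [0, 0, 0, 0, 0]; [0, -9/2, 0, 0, 0]; [0, 0, -6, 0, 0]; [0, 0, 0, -27/4, 0]; [0, 0, 0, 0, -36/5]] (rows listed top to bottom)


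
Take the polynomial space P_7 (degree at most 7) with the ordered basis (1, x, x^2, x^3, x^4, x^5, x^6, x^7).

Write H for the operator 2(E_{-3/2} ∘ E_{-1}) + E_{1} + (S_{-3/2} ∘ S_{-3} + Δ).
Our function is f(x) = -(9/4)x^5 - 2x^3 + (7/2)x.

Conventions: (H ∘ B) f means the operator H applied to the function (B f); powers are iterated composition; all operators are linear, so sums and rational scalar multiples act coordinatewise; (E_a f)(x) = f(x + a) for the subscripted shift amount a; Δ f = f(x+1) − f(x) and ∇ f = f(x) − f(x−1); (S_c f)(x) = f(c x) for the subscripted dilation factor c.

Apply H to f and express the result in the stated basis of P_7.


E_{-1} f = -(9/4)x^5 + (45/4)x^4 - (49/2)x^3 + (57/2)x^2 - (55/4)x + 3/4
E_{-3/2} E_{-1} f = -(9/4)x^5 + (225/8)x^4 - (1141/8)x^3 + (5865/16)x^2 - (30301/64)x + 31005/128
(2(E_{-3/2} ∘ E_{-1})) f = -(9/2)x^5 + (225/4)x^4 - (1141/4)x^3 + (5865/8)x^2 - (30301/32)x + 31005/64
E_{1} f = -(9/4)x^5 - (45/4)x^4 - (49/2)x^3 - (57/2)x^2 - (55/4)x - 3/4
S_{-3} f = (2187/4)x^5 + 54x^3 - (21/2)x
S_{-3/2} S_{-3} f = -(531441/128)x^5 - (729/4)x^3 + (63/4)x
Δ f = -(45/4)x^4 - (45/2)x^3 - (57/2)x^2 - (69/4)x - 3/4
(S_{-3/2} ∘ S_{-3} + Δ) f = -(531441/128)x^5 - (45/4)x^4 - (819/4)x^3 - (57/2)x^2 - (3/2)x - 3/4
(2(E_{-3/2} ∘ E_{-1}) + E_{1} + (S_{-3/2} ∘ S_{-3} + Δ)) f = -(532305/128)x^5 + (135/4)x^4 - (1029/2)x^3 + (5409/8)x^2 - (30789/32)x + 30909/64

the result is g(x) = -(532305/128)x^5 + (135/4)x^4 - (1029/2)x^3 + (5409/8)x^2 - (30789/32)x + 30909/64


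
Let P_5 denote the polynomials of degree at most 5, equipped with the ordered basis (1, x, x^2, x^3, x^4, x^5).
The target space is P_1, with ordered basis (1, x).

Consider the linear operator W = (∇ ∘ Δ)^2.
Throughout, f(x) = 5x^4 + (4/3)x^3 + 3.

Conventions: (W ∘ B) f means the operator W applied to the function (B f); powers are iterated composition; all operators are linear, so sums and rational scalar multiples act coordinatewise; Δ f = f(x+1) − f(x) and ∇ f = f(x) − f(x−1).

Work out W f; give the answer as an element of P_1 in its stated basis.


Δ f = 20x^3 + 34x^2 + 24x + 19/3
∇ Δ f = 60x^2 + 8x + 10
Δ (∇ ∘ Δ) f = 120x + 68
∇ Δ (∇ ∘ Δ) f = 120

the result is g(x) = 120


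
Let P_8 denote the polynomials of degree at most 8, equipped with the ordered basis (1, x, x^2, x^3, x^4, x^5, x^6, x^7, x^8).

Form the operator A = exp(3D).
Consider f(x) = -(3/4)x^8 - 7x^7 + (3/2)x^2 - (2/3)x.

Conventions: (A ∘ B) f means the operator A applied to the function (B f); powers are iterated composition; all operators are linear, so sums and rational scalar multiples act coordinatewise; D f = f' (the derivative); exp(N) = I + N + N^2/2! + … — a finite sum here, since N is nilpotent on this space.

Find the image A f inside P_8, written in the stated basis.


order-1 term: -18x^7 - 147x^6 + 9x - 2
order-2 term: -189x^6 - 1323x^5 + 27/2
order-3 term: -1134x^5 - 6615x^4
order-4 term: -(8505/2)x^4 - 19845x^3
order-5 term: -10206x^3 - 35721x^2
order-6 term: -15309x^2 - 35721x
order-7 term: -13122x - 15309
order-8 term: -19683/4
the series for exp(3D) f terminates at order 8
exp(3D) f = -(3/4)x^8 - 25x^7 - 336x^6 - 2457x^5 - (21735/2)x^4 - 30051x^3 - (102057/2)x^2 - (146504/3)x - 80873/4

the image equals g(x) = -(3/4)x^8 - 25x^7 - 336x^6 - 2457x^5 - (21735/2)x^4 - 30051x^3 - (102057/2)x^2 - (146504/3)x - 80873/4


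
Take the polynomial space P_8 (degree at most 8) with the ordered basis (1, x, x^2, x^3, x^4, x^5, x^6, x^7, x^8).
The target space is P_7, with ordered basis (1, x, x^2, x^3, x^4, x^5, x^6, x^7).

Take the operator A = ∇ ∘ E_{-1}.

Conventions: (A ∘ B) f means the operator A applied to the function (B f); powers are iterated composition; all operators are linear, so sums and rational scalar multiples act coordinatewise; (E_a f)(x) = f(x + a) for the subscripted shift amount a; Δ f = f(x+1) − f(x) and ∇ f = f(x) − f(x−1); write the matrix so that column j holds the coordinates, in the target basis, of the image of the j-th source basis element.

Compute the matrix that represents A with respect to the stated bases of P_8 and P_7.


the matrix is [[0, 1, -3, 7, -15, 31, -63, 127, -255]; [0, 0, 2, -9, 28, -75, 186, -441, 1016]; [0, 0, 0, 3, -18, 70, -225, 651, -1764]; [0, 0, 0, 0, 4, -30, 140, -525, 1736]; [0, 0, 0, 0, 0, 5, -45, 245, -1050]; [0, 0, 0, 0, 0, 0, 6, -63, 392]; [0, 0, 0, 0, 0, 0, 0, 7, -84]; [0, 0, 0, 0, 0, 0, 0, 0, 8]] (rows listed top to bottom)

image of 1: 0
image of x: 1
image of x^2: 2x - 3
image of x^3: 3x^2 - 9x + 7
image of x^4: 4x^3 - 18x^2 + 28x - 15
image of x^5: 5x^4 - 30x^3 + 70x^2 - 75x + 31
image of x^6: 6x^5 - 45x^4 + 140x^3 - 225x^2 + 186x - 63
image of x^7: 7x^6 - 63x^5 + 245x^4 - 525x^3 + 651x^2 - 441x + 127
image of x^8: 8x^7 - 84x^6 + 392x^5 - 1050x^4 + 1736x^3 - 1764x^2 + 1016x - 255
each image's coordinates form column j of the matrix


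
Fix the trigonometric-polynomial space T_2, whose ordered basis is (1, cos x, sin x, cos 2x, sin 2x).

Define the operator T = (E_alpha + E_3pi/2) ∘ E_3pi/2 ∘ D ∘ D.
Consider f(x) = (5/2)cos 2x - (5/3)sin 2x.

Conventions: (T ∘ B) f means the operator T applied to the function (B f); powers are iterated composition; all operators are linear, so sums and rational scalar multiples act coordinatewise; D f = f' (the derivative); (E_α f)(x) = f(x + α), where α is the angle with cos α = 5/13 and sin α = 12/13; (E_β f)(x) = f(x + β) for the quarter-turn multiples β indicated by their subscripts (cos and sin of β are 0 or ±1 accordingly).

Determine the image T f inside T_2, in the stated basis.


D f = -(10/3)cos 2x - 5sin 2x
D D f = -10cos 2x + (20/3)sin 2x
E_3pi/2 D D f = 10cos 2x - (20/3)sin 2x
E_alpha (E_3pi/2 ∘ D) D f = -(1990/169)cos 2x - (1220/507)sin 2x
E_3pi/2 (E_3pi/2 ∘ D) D f = -10cos 2x + (20/3)sin 2x
(E_alpha + E_3pi/2) (E_3pi/2 ∘ D) D f = -(3680/169)cos 2x + (720/169)sin 2x

g(x) = -(3680/169)cos 2x + (720/169)sin 2x


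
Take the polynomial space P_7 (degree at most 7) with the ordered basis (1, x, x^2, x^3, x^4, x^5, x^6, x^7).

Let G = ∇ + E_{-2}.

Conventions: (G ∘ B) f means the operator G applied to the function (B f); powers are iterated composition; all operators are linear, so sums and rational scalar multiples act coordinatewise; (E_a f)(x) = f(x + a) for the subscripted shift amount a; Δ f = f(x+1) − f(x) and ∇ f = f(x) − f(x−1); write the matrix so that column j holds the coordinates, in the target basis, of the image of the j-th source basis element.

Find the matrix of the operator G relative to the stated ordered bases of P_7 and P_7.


image of 1: 1
image of x: x - 1
image of x^2: x^2 - 2x + 3
image of x^3: x^3 - 3x^2 + 9x - 7
image of x^4: x^4 - 4x^3 + 18x^2 - 28x + 15
image of x^5: x^5 - 5x^4 + 30x^3 - 70x^2 + 75x - 31
image of x^6: x^6 - 6x^5 + 45x^4 - 140x^3 + 225x^2 - 186x + 63
image of x^7: x^7 - 7x^6 + 63x^5 - 245x^4 + 525x^3 - 651x^2 + 441x - 127
each image's coordinates form column j of the matrix

the matrix is [[1, -1, 3, -7, 15, -31, 63, -127]; [0, 1, -2, 9, -28, 75, -186, 441]; [0, 0, 1, -3, 18, -70, 225, -651]; [0, 0, 0, 1, -4, 30, -140, 525]; [0, 0, 0, 0, 1, -5, 45, -245]; [0, 0, 0, 0, 0, 1, -6, 63]; [0, 0, 0, 0, 0, 0, 1, -7]; [0, 0, 0, 0, 0, 0, 0, 1]] (rows listed top to bottom)


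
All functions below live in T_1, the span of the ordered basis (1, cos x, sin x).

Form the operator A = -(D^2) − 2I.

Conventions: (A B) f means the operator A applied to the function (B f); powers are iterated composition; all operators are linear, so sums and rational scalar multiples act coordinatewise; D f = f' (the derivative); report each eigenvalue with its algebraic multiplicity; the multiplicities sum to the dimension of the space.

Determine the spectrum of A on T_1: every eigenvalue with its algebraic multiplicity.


image of 1: -2
image of cos x: -cos x
image of sin x: -sin x
the matrix is diagonal; its diagonal is (-2, -1, -1)
for a triangular matrix the eigenvalues are the diagonal entries, with algebraic multiplicity their repetition count

λ = -2 (multiplicity 1), λ = -1 (multiplicity 2)


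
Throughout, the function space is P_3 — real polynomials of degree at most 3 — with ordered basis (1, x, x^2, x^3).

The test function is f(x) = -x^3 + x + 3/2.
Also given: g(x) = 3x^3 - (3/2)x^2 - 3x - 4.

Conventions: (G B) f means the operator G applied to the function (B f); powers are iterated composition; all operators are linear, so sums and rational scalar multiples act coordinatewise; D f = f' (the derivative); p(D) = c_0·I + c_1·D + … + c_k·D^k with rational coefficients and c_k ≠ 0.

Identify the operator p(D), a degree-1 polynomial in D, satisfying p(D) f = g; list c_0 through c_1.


D^0 f = -x^3 + x + 3/2
D^1 f = -3x^2 + 1
matching coefficients of g against c_0 f + c_1 Df + … from the top degree down determines the c_i
solution: c_0 = -3, c_1 = 1/2

c_0 = -3, c_1 = 1/2


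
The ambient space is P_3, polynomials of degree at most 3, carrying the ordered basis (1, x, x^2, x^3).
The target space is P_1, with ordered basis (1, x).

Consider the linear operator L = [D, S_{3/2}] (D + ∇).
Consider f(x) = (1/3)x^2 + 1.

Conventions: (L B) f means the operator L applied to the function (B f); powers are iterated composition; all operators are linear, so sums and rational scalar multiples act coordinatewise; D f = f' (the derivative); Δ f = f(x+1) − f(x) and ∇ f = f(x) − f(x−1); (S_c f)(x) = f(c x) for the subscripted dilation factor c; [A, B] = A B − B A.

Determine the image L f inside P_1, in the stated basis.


the image equals g(x) = 2/3

D f = (2/3)x
∇ f = (2/3)x - 1/3
(D + ∇) f = (4/3)x - 1/3
S_{3/2} (D + ∇) f = 2x - 1/3
D S_{3/2} (D + ∇) f = 2
D (D + ∇) f = 4/3
S_{3/2} D (D + ∇) f = 4/3
[D, S_{3/2}] (D + ∇) f = 2/3


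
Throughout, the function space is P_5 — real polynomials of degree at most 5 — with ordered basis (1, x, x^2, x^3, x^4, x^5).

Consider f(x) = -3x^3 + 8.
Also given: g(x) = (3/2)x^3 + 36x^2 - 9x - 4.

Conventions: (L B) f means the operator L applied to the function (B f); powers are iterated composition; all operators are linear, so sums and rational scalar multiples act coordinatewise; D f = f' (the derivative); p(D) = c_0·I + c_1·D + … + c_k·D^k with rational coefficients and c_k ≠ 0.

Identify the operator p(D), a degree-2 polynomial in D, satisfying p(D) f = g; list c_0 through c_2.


D^0 f = -3x^3 + 8
D^1 f = -9x^2
D^2 f = -18x
matching coefficients of g against c_0 f + c_1 Df + … from the top degree down determines the c_i
solution: c_0 = -1/2, c_1 = -4, c_2 = 1/2

p(D) = -(1/2)·I − 4·D + (1/2)·D^2, i.e. c_0 = -1/2, c_1 = -4, c_2 = 1/2


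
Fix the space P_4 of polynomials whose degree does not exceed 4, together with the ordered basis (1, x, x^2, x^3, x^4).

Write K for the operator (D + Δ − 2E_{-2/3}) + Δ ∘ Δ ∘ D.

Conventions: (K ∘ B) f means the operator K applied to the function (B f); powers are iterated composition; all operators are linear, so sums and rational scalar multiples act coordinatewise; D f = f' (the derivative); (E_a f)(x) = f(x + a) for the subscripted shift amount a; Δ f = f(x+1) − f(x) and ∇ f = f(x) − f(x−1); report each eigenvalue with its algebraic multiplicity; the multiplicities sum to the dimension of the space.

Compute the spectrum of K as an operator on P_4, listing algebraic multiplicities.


λ = -2 (multiplicity 5)

image of 1: -2
image of x: -2x + 10/3
image of x^2: -2x^2 + (20/3)x + 1/9
image of x^3: -2x^3 + 10x^2 + (1/3)x + 205/27
image of x^4: -2x^4 + (40/3)x^3 + (2/3)x^2 + (820/27)x + 1993/81
the matrix is upper triangular; its diagonal is (-2, -2, -2, -2, -2)
for a triangular matrix the eigenvalues are the diagonal entries, with algebraic multiplicity their repetition count


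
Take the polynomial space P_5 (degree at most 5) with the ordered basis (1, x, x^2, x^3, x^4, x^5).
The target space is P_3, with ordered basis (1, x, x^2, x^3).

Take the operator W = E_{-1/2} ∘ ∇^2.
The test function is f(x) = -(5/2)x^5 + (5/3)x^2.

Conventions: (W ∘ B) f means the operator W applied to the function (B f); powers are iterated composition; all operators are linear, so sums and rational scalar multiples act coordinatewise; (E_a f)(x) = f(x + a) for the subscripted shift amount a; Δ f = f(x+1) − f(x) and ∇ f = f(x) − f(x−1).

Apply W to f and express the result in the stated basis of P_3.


∇ f = -(25/2)x^4 + 25x^3 - 25x^2 + (95/6)x - 25/6
∇ ∇ f = -50x^3 + 150x^2 - 175x + 235/3
E_{-1/2} ∇^2 f = -50x^3 + 225x^2 - (725/2)x + 2515/12

the result is g(x) = -50x^3 + 225x^2 - (725/2)x + 2515/12


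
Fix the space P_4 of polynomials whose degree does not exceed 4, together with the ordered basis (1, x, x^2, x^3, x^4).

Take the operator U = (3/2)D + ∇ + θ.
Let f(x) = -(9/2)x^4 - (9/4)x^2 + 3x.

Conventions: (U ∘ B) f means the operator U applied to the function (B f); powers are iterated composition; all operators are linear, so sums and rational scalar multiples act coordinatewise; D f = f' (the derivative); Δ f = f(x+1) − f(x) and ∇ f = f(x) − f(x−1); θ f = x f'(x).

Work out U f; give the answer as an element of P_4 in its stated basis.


the image equals g(x) = -18x^4 - 45x^3 + (45/2)x^2 - (105/4)x + 57/4

D f = -18x^3 - (9/2)x + 3
((3/2)D) f = -27x^3 - (27/4)x + 9/2
∇ f = -18x^3 + 27x^2 - (45/2)x + 39/4
θ f = -18x^4 - (9/2)x^2 + 3x
((3/2)D + ∇ + θ) f = -18x^4 - 45x^3 + (45/2)x^2 - (105/4)x + 57/4


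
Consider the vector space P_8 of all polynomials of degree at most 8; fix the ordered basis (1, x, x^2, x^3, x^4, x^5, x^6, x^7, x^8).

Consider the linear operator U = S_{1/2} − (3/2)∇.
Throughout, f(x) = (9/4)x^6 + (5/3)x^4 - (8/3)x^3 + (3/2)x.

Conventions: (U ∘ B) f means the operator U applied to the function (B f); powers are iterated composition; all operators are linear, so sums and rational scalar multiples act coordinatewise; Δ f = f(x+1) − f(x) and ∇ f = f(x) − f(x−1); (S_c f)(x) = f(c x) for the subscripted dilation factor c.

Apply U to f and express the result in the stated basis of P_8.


the image equals g(x) = (9/256)x^6 - (81/4)x^5 + (2435/48)x^4 - (467/6)x^3 + (621/8)x^2 - (83/2)x + 61/8

S_{1/2} f = (9/256)x^6 + (5/48)x^4 - (1/3)x^3 + (3/4)x
∇ f = (27/2)x^5 - (135/4)x^4 + (155/3)x^3 - (207/4)x^2 + (169/6)x - 61/12
(-(3/2)∇) f = -(81/4)x^5 + (405/8)x^4 - (155/2)x^3 + (621/8)x^2 - (169/4)x + 61/8
(S_{1/2} − (3/2)∇) f = (9/256)x^6 - (81/4)x^5 + (2435/48)x^4 - (467/6)x^3 + (621/8)x^2 - (83/2)x + 61/8


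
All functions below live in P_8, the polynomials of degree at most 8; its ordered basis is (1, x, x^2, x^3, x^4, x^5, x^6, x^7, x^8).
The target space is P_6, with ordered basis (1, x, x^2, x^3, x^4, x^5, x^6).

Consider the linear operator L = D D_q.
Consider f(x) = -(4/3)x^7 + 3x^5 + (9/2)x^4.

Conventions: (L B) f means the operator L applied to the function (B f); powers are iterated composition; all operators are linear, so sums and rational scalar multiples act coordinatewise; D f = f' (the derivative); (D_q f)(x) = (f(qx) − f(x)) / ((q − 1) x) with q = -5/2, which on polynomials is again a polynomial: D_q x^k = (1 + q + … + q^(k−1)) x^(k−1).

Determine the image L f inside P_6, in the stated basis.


g(x) = -(11179/8)x^5 + (1353/4)x^3 - (2349/16)x^2

D_q f = -(11179/48)x^6 + (1353/16)x^4 - (783/16)x^3
D D_q f = -(11179/8)x^5 + (1353/4)x^3 - (2349/16)x^2


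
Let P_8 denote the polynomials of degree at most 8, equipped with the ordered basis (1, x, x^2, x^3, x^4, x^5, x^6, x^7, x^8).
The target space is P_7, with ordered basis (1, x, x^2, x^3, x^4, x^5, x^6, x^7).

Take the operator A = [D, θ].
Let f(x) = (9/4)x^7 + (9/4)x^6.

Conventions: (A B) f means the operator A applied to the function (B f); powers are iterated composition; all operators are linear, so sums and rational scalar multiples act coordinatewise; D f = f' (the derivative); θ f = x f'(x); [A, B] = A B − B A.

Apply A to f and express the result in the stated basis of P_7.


the result is g(x) = (63/4)x^6 + (27/2)x^5

θ f = (63/4)x^7 + (27/2)x^6
D θ f = (441/4)x^6 + 81x^5
D f = (63/4)x^6 + (27/2)x^5
θ D f = (189/2)x^6 + (135/2)x^5
[D, θ] f = (63/4)x^6 + (27/2)x^5


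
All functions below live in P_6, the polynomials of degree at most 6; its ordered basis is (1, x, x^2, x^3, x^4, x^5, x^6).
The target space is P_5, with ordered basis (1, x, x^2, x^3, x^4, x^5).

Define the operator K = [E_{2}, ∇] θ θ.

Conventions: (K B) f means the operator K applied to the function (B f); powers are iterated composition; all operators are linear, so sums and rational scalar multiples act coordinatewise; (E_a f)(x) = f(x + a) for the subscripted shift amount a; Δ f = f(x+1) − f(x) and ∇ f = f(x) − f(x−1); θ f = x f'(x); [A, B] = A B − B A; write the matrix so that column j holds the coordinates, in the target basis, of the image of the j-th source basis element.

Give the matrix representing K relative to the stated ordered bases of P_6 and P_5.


the matrix is [[0, 0, 0, 0, 0, 0, 0]; [0, 0, 0, 0, 0, 0, 0]; [0, 0, 0, 0, 0, 0, 0]; [0, 0, 0, 0, 0, 0, 0]; [0, 0, 0, 0, 0, 0, 0]; [0, 0, 0, 0, 0, 0, 0]] (rows listed top to bottom)

image of 1: 0
image of x: 0
image of x^2: 0
image of x^3: 0
image of x^4: 0
image of x^5: 0
image of x^6: 0
each image's coordinates form column j of the matrix


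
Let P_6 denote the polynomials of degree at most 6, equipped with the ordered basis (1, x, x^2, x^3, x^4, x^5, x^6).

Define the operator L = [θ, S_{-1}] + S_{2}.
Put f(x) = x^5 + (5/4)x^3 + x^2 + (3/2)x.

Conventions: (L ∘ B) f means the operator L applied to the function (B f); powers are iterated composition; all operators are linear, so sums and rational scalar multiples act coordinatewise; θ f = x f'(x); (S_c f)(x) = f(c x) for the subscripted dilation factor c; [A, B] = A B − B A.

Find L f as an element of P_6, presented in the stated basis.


the result is g(x) = 32x^5 + 10x^3 + 4x^2 + 3x

S_{-1} f = -x^5 - (5/4)x^3 + x^2 - (3/2)x
θ S_{-1} f = -5x^5 - (15/4)x^3 + 2x^2 - (3/2)x
θ f = 5x^5 + (15/4)x^3 + 2x^2 + (3/2)x
S_{-1} θ f = -5x^5 - (15/4)x^3 + 2x^2 - (3/2)x
[θ, S_{-1}] f = 0
S_{2} f = 32x^5 + 10x^3 + 4x^2 + 3x
([θ, S_{-1}] + S_{2}) f = 32x^5 + 10x^3 + 4x^2 + 3x


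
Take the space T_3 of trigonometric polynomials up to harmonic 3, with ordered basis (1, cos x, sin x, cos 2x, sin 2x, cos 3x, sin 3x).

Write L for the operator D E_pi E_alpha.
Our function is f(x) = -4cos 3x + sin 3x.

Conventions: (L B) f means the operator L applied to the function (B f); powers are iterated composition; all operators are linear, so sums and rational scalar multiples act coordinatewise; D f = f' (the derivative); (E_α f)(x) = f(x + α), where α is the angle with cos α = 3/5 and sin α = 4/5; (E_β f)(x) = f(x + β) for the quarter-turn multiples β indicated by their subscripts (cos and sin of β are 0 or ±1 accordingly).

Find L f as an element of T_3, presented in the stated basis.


E_alpha f = (512/125)cos 3x + (59/125)sin 3x
E_pi E_alpha f = -(512/125)cos 3x - (59/125)sin 3x
D (E_pi E_alpha) f = -(177/125)cos 3x + (1536/125)sin 3x

the image equals g(x) = -(177/125)cos 3x + (1536/125)sin 3x


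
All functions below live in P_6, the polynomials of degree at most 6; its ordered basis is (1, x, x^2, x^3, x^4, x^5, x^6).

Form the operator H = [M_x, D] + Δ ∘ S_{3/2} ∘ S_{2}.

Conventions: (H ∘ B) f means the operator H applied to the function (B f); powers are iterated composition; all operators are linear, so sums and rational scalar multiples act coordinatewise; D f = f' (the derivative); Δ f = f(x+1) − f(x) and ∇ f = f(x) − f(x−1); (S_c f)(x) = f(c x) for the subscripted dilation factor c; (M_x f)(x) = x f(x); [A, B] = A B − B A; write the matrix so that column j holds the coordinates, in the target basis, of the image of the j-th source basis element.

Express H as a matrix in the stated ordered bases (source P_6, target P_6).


image of 1: -1
image of x: -x + 3
image of x^2: -x^2 + 18x + 9
image of x^3: -x^3 + 81x^2 + 81x + 27
image of x^4: -x^4 + 324x^3 + 486x^2 + 324x + 81
image of x^5: -x^5 + 1215x^4 + 2430x^3 + 2430x^2 + 1215x + 243
image of x^6: -x^6 + 4374x^5 + 10935x^4 + 14580x^3 + 10935x^2 + 4374x + 729
each image's coordinates form column j of the matrix

the matrix is [[-1, 3, 9, 27, 81, 243, 729]; [0, -1, 18, 81, 324, 1215, 4374]; [0, 0, -1, 81, 486, 2430, 10935]; [0, 0, 0, -1, 324, 2430, 14580]; [0, 0, 0, 0, -1, 1215, 10935]; [0, 0, 0, 0, 0, -1, 4374]; [0, 0, 0, 0, 0, 0, -1]] (rows listed top to bottom)


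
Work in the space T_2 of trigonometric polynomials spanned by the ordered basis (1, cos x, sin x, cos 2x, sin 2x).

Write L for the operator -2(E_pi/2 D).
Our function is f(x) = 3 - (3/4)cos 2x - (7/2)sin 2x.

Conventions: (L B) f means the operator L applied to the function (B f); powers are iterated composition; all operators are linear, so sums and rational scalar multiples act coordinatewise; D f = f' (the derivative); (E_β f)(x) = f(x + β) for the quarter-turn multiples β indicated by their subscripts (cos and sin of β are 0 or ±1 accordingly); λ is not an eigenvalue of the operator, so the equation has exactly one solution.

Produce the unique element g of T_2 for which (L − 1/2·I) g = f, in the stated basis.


write g with unknown coordinates in the stated basis and equate coefficients in (L − 1/2·I) g = f
solving from the highest basis element down gives g = -6 + (23/26)cos 2x - (1/13)sin 2x
check: L g = -(4/13)cos 2x - (46/13)sin 2x
so L g − 1/2·g = 3 - (3/4)cos 2x - (7/2)sin 2x = f ✓

the result is g(x) = -6 + (23/26)cos 2x - (1/13)sin 2x


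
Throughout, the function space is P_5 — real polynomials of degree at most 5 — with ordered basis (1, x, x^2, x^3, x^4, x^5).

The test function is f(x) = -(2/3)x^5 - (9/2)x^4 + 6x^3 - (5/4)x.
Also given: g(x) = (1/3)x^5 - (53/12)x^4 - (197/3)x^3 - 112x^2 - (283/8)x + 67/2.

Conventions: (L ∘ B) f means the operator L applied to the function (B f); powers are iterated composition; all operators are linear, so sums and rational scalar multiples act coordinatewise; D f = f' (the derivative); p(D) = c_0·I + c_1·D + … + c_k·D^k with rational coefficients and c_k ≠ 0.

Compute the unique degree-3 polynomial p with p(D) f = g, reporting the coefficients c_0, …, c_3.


D^0 f = -(2/3)x^5 - (9/2)x^4 + 6x^3 - (5/4)x
D^1 f = -(10/3)x^4 - 18x^3 + 18x^2 - 5/4
D^2 f = -(40/3)x^3 - 54x^2 + 36x
D^3 f = -40x^2 - 108x + 36
matching coefficients of g against c_0 f + c_1 Df + … from the top degree down determines the c_i
solution: c_0 = -1/2, c_1 = 2, c_2 = 2, c_3 = 1

p(D) = -(1/2)·I + 2·D + 2·D^2 + D^3, i.e. c_0 = -1/2, c_1 = 2, c_2 = 2, c_3 = 1


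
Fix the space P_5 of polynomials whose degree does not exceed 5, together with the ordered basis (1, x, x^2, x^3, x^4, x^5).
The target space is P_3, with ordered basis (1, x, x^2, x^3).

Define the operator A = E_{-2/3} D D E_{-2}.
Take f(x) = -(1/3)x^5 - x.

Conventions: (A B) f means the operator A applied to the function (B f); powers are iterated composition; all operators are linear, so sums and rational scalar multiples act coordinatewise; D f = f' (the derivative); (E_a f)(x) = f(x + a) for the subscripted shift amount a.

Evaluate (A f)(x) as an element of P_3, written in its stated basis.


the image equals g(x) = -(20/3)x^3 + (160/3)x^2 - (1280/9)x + 10240/81

E_{-2} f = -(1/3)x^5 + (10/3)x^4 - (40/3)x^3 + (80/3)x^2 - (83/3)x + 38/3
D E_{-2} f = -(5/3)x^4 + (40/3)x^3 - 40x^2 + (160/3)x - 83/3
D D E_{-2} f = -(20/3)x^3 + 40x^2 - 80x + 160/3
E_{-2/3} (D D) E_{-2} f = -(20/3)x^3 + (160/3)x^2 - (1280/9)x + 10240/81


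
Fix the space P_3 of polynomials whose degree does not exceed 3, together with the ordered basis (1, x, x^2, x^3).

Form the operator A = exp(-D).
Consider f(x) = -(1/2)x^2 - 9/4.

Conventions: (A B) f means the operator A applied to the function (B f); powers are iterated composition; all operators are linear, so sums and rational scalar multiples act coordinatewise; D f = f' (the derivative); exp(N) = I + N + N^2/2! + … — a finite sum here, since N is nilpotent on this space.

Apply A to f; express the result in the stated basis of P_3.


the image equals g(x) = -(1/2)x^2 + x - 11/4

order-1 term: x
order-2 term: -1/2
the series for exp(-D) f terminates at order 2
exp(-D) f = -(1/2)x^2 + x - 11/4


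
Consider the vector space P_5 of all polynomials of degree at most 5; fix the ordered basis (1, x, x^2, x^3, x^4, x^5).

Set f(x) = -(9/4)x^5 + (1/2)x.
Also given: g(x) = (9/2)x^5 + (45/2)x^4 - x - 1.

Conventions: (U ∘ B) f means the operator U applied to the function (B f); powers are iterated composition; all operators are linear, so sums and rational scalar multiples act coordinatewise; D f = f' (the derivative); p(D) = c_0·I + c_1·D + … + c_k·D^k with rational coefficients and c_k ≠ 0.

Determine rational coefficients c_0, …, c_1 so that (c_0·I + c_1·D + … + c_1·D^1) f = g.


D^0 f = -(9/4)x^5 + (1/2)x
D^1 f = -(45/4)x^4 + 1/2
matching coefficients of g against c_0 f + c_1 Df + … from the top degree down determines the c_i
solution: c_0 = -2, c_1 = -2

c_0 = -2, c_1 = -2


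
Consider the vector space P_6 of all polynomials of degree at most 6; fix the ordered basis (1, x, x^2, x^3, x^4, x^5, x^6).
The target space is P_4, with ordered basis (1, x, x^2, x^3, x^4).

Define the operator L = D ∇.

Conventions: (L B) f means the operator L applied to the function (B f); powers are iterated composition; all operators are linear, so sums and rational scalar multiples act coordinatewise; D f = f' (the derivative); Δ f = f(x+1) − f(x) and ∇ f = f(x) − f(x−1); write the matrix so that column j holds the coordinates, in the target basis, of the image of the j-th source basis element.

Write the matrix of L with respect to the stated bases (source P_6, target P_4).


the matrix is [[0, 0, 2, -3, 4, -5, 6]; [0, 0, 0, 6, -12, 20, -30]; [0, 0, 0, 0, 12, -30, 60]; [0, 0, 0, 0, 0, 20, -60]; [0, 0, 0, 0, 0, 0, 30]] (rows listed top to bottom)

image of 1: 0
image of x: 0
image of x^2: 2
image of x^3: 6x - 3
image of x^4: 12x^2 - 12x + 4
image of x^5: 20x^3 - 30x^2 + 20x - 5
image of x^6: 30x^4 - 60x^3 + 60x^2 - 30x + 6
each image's coordinates form column j of the matrix


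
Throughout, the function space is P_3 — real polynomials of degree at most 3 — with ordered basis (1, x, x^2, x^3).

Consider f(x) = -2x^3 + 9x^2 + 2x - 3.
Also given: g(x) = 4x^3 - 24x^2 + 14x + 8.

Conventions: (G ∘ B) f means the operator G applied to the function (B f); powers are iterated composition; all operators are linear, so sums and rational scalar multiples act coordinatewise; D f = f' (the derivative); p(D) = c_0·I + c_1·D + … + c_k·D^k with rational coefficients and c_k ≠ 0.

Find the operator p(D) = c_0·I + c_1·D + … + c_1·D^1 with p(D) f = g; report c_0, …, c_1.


p(D) = -2·I + D, i.e. c_0 = -2, c_1 = 1

D^0 f = -2x^3 + 9x^2 + 2x - 3
D^1 f = -6x^2 + 18x + 2
matching coefficients of g against c_0 f + c_1 Df + … from the top degree down determines the c_i
solution: c_0 = -2, c_1 = 1


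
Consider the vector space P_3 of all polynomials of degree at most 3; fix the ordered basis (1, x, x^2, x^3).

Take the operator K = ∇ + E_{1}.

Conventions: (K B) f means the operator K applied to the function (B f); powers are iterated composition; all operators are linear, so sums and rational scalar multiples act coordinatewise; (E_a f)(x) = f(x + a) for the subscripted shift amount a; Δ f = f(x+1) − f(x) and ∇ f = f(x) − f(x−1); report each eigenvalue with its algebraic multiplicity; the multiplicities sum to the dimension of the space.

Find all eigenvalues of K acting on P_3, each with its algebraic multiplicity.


image of 1: 1
image of x: x + 2
image of x^2: x^2 + 4x
image of x^3: x^3 + 6x^2 + 2
the matrix is upper triangular; its diagonal is (1, 1, 1, 1)
for a triangular matrix the eigenvalues are the diagonal entries, with algebraic multiplicity their repetition count

λ = 1 (multiplicity 4)


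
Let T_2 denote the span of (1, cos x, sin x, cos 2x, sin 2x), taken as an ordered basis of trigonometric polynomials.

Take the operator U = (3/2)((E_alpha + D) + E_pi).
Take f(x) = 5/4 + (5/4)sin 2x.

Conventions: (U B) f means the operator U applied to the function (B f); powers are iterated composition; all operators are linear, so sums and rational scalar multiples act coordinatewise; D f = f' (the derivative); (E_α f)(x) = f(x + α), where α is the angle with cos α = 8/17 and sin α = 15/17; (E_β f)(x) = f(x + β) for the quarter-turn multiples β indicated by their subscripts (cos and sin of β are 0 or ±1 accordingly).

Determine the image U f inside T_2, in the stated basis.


the result is g(x) = 15/4 + (6135/1156)cos 2x + (240/289)sin 2x

E_alpha f = 5/4 + (300/289)cos 2x - (805/1156)sin 2x
D f = (5/2)cos 2x
(E_alpha + D) f = 5/4 + (2045/578)cos 2x - (805/1156)sin 2x
E_pi f = 5/4 + (5/4)sin 2x
((E_alpha + D) + E_pi) f = 5/2 + (2045/578)cos 2x + (160/289)sin 2x
((3/2)((E_alpha + D) + E_pi)) f = 15/4 + (6135/1156)cos 2x + (240/289)sin 2x


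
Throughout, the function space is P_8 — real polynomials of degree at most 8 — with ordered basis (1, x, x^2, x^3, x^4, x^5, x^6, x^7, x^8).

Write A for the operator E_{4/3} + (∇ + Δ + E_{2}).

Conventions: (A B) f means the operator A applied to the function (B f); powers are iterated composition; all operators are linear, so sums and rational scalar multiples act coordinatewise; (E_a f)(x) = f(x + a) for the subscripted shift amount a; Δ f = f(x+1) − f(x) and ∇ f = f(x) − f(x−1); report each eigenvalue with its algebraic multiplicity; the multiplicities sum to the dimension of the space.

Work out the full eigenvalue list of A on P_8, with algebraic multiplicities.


λ = 2 (multiplicity 9)

image of 1: 2
image of x: 2x + 16/3
image of x^2: 2x^2 + (32/3)x + 52/9
image of x^3: 2x^3 + 16x^2 + (52/3)x + 334/27
image of x^4: 2x^4 + (64/3)x^3 + (104/3)x^2 + (1336/27)x + 1552/81
image of x^5: 2x^5 + (80/3)x^4 + (520/9)x^3 + (3340/27)x^2 + (7760/81)x + 9286/243
image of x^6: 2x^6 + 32x^5 + (260/3)x^4 + (6680/27)x^3 + (7760/27)x^2 + (18572/81)x + 50752/729
image of x^7: 2x^7 + (112/3)x^6 + (364/3)x^5 + (11690/27)x^4 + (54320/81)x^3 + (65002/81)x^2 + (355264/729)x + 300694/2187
image of x^8: 2x^8 + (128/3)x^7 + (1456/9)x^6 + (18704/27)x^5 + (108640/81)x^4 + (520016/243)x^3 + (1421056/729)x^2 + (2405552/2187)x + 1745152/6561
the matrix is upper triangular; its diagonal is (2, 2, 2, 2, 2, 2, 2, 2, 2)
for a triangular matrix the eigenvalues are the diagonal entries, with algebraic multiplicity their repetition count


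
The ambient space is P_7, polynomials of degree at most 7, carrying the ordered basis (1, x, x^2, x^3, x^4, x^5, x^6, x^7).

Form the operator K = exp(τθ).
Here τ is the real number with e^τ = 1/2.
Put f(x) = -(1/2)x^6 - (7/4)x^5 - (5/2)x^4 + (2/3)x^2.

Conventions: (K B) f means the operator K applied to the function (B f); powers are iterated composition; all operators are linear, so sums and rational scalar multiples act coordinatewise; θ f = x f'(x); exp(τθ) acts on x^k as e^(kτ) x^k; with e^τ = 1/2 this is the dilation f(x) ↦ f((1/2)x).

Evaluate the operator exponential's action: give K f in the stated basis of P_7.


exp(τθ) x^k = e^(kτ) x^k; with e^τ = 1/2 this sends x^k to (1/2)^k x^k
x^2 ↦ 1/4 x^2
x^4 ↦ 1/16 x^4
x^5 ↦ 1/32 x^5
x^6 ↦ 1/64 x^6
applying this coordinatewise to f: exp(τθ) f = -(1/128)x^6 - (7/128)x^5 - (5/32)x^4 + (1/6)x^2

g(x) = -(1/128)x^6 - (7/128)x^5 - (5/32)x^4 + (1/6)x^2


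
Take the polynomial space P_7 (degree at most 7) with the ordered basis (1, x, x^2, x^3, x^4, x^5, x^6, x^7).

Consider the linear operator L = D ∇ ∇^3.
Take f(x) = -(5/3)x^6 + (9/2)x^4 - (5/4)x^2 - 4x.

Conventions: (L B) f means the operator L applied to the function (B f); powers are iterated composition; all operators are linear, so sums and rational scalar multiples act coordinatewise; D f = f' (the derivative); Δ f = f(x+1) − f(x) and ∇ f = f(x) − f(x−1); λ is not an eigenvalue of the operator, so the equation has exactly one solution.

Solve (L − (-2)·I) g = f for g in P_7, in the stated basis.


the result is g(x) = -(5/6)x^6 + (9/4)x^4 - (5/8)x^2 + 298x - 600

write g with unknown coordinates in the stated basis and equate coefficients in (L − (-2)·I) g = f
solving from the highest basis element down gives g = -(5/6)x^6 + (9/4)x^4 - (5/8)x^2 + 298x - 600
check: L g = -600x + 1200
so L g − (-2)·g = -(5/3)x^6 + (9/2)x^4 - (5/4)x^2 - 4x = f ✓


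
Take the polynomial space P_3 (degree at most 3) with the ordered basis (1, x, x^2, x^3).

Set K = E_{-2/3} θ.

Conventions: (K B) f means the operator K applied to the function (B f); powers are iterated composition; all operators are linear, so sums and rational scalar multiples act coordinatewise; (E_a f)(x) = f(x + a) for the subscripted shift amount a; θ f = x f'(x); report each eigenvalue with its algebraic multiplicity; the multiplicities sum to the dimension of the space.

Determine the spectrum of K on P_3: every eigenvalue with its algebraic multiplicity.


λ = 0 (multiplicity 1), λ = 1 (multiplicity 1), λ = 2 (multiplicity 1), λ = 3 (multiplicity 1)

image of 1: 0
image of x: x - 2/3
image of x^2: 2x^2 - (8/3)x + 8/9
image of x^3: 3x^3 - 6x^2 + 4x - 8/9
the matrix is upper triangular; its diagonal is (0, 1, 2, 3)
for a triangular matrix the eigenvalues are the diagonal entries, with algebraic multiplicity their repetition count


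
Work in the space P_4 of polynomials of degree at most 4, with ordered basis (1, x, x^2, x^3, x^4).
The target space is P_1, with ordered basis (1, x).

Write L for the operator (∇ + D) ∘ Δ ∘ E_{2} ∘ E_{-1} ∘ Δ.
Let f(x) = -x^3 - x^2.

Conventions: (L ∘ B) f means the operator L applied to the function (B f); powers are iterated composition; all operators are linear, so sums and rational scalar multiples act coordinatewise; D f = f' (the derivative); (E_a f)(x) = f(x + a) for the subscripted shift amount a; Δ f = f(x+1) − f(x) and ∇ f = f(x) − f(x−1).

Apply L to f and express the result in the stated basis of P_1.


Δ f = -3x^2 - 5x - 2
E_{-1} Δ f = -3x^2 + x
E_{2} E_{-1} Δ f = -3x^2 - 11x - 10
Δ E_{2} E_{-1} Δ f = -6x - 14
∇ (Δ ∘ E_{2} ∘ E_{-1}) Δ f = -6
D (Δ ∘ E_{2} ∘ E_{-1}) Δ f = -6
(∇ + D) (Δ ∘ E_{2} ∘ E_{-1}) Δ f = -12

g(x) = -12


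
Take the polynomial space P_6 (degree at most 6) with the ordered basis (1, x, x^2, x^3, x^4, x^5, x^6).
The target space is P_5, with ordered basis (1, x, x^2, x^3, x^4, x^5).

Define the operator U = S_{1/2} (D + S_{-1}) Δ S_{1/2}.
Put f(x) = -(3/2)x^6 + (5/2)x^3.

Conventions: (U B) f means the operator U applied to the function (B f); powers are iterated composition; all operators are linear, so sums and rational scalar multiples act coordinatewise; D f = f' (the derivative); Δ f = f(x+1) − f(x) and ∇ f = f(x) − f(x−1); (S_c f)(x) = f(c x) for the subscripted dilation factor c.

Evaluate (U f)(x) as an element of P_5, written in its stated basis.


S_{1/2} f = -(3/128)x^6 + (5/16)x^3
Δ S_{1/2} f = -(9/64)x^5 - (45/128)x^4 - (15/32)x^3 + (75/128)x^2 + (51/64)x + 37/128
D Δ S_{1/2} f = -(45/64)x^4 - (45/32)x^3 - (45/32)x^2 + (75/64)x + 51/64
S_{-1} Δ S_{1/2} f = (9/64)x^5 - (45/128)x^4 + (15/32)x^3 + (75/128)x^2 - (51/64)x + 37/128
(D + S_{-1}) Δ S_{1/2} f = (9/64)x^5 - (135/128)x^4 - (15/16)x^3 - (105/128)x^2 + (3/8)x + 139/128
S_{1/2} ((D + S_{-1}) Δ S_{1/2}) f = (9/2048)x^5 - (135/2048)x^4 - (15/128)x^3 - (105/512)x^2 + (3/16)x + 139/128

g(x) = (9/2048)x^5 - (135/2048)x^4 - (15/128)x^3 - (105/512)x^2 + (3/16)x + 139/128


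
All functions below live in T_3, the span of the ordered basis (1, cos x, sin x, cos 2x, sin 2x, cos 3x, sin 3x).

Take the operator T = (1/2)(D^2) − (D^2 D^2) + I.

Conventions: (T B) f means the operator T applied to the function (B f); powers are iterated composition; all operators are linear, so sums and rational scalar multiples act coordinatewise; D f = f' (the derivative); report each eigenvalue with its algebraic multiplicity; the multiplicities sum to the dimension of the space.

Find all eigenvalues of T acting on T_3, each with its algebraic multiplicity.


λ = -169/2 (multiplicity 2), λ = -17 (multiplicity 2), λ = -1/2 (multiplicity 2), λ = 1 (multiplicity 1)

image of 1: 1
image of cos x: -(1/2)cos x
image of sin x: -(1/2)sin x
image of cos 2x: -17cos 2x
image of sin 2x: -17sin 2x
image of cos 3x: -(169/2)cos 3x
image of sin 3x: -(169/2)sin 3x
the matrix is diagonal; its diagonal is (1, -1/2, -1/2, -17, -17, -169/2, -169/2)
for a triangular matrix the eigenvalues are the diagonal entries, with algebraic multiplicity their repetition count
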